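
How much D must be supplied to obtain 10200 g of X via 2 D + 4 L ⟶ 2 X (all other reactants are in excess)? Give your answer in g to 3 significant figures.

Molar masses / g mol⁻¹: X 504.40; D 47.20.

n(X) = 10200 / 504.40 = 20.22 mol
n(D) = (2/2) × 20.22 = 20.22 mol
mass = 20.22 × 47.20 = 954.4 g

954 g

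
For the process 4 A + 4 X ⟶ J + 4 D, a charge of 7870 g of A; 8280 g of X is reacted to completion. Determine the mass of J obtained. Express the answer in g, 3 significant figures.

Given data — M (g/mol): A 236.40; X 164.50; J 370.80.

n(A) = 7870 / 236.40 = 33.29 mol
n(X) = 8280 / 164.50 = 50.33 mol
n/ν → A: 8.323, X: 12.58; A is limiting.
n(J) = (1/4) × 33.29 = 8.323 mol
mass = 8.323 × 370.80 = 3086 g

3090 g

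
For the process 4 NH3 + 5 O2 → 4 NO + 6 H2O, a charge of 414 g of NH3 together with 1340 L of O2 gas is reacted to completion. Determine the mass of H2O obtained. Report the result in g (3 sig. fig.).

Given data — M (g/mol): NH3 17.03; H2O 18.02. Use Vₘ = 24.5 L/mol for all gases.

n(NH3) = 414.0 / 17.03 = 24.31 mol
n(O2) = 1340 / 24.5 = 54.69 mol
n/ν → NH3: 6.078, O2: 10.94; NH3 is limiting.
n(H2O) = (6/4) × 24.31 = 36.47 mol
mass = 36.47 × 18.02 = 657.2 g

657 g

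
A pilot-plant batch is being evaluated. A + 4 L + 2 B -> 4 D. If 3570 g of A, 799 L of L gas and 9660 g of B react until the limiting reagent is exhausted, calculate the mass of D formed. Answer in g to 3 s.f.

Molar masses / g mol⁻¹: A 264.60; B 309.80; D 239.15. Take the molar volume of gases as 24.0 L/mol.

n(A) = 3570 / 264.60 = 13.49 mol
n(L) = 799.0 / 24.0 = 33.29 mol
n(B) = 9660 / 309.80 = 31.18 mol
n/ν → A: 13.49, L: 8.323, B: 15.59; L is limiting.
n(D) = (4/4) × 33.29 = 33.29 mol
mass = 33.29 × 239.15 = 7961 g

7960 g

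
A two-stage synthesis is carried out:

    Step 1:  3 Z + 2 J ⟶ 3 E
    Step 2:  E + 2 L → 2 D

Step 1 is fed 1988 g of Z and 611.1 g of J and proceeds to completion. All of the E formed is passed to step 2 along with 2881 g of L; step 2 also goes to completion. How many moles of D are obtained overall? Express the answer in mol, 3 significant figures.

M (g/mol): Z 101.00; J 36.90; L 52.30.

Step 1:
n(Z) = 1988 / 101.00 = 19.68 mol
n(J) = 611.1 / 36.90 = 16.56 mol
n/ν for Z = 19.68/3 = 6.560
n/ν for J = 16.56/2 = 8.280
Smallest n/ν is Z → limiting reagent.
n(E) produced = (3/3) × 19.68 = 19.68 mol
Step 2:
n(E) available = 19.68 mol
n(L) = 2881 / 52.30 = 55.09 mol
n/ν for E = 19.68/1 = 19.68
n/ν for L = 55.09/2 = 27.55
Smallest n/ν is E → limiting reagent.
n(D) = (2/1) × 19.68 = 39.36 mol

39.4 mol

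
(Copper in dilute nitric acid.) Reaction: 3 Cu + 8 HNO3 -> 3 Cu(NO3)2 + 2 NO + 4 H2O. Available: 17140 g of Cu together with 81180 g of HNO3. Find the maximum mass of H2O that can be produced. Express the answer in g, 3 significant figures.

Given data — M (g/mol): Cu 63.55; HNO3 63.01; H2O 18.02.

n(Cu) = 17140 / 63.55 = 269.7 mol
n(HNO3) = 81180 / 63.01 = 1288 mol
n/ν → Cu: 89.90, HNO3: 161.0; Cu is limiting.
n(H2O) = (4/3) × 269.7 = 359.6 mol
mass = 359.6 × 18.02 = 6480 g

6480 g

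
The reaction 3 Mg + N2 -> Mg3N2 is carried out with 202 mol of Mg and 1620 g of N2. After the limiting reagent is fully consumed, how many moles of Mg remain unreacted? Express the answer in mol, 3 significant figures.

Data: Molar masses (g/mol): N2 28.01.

28.5 mol

n(Mg) = 202.0 mol
n(N2) = 1620 / 28.01 = 57.84 mol
n/ν for Mg = 202.0/3 = 67.33
n/ν for N2 = 57.84/1 = 57.84
Smallest n/ν is N2 → limiting reagent.
Mg consumed = (3/1) × 57.84 = 173.5 mol
Mg remaining = 202.0 − 173.5 = 28.50 mol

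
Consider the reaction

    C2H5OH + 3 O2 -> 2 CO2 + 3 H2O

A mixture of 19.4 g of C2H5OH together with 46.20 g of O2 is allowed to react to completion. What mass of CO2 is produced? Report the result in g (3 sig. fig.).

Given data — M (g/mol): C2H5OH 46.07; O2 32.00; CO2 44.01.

37.1 g

n(C2H5OH) = 19.40 / 46.07 = 0.4211 mol
n(O2) = 46.20 / 32.00 = 1.444 mol
n/ν for C2H5OH = 0.4211/1 = 0.4211
n/ν for O2 = 1.444/3 = 0.4813
Smallest n/ν is C2H5OH → limiting reagent.
n(CO2) = (2/1) × 0.4211 = 0.8422 mol
mass = 0.8422 × 44.01 = 37.07 g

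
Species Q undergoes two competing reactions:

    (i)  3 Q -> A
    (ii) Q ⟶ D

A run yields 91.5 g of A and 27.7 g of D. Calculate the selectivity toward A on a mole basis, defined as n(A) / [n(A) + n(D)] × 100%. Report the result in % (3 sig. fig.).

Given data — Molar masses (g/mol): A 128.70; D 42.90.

52.4 %

n(A) = 91.5 / 128.70 = 0.7110 mol
n(D) = 27.7 / 42.90 = 0.6457 mol
selectivity = 0.7110/(0.7110+0.6457) × 100 = 52.41 %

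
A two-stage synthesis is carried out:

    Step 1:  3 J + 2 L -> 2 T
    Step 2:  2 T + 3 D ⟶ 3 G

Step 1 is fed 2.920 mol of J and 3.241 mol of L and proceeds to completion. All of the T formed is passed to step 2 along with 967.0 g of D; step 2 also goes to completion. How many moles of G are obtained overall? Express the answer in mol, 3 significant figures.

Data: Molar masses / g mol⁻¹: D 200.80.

2.92 mol

Step 1:
n(J) = 2.920 mol
n(L) = 3.241 mol
n/ν → J: 0.9733, L: 1.621; J is limiting.
n(T) produced = (2/3) × 2.920 = 1.947 mol
Step 2:
n(T) available = 1.947 mol
n(D) = 967.0 / 200.80 = 4.816 mol
n/ν → T: 0.9735, D: 1.605; T is limiting.
n(G) = (3/2) × 1.947 = 2.921 mol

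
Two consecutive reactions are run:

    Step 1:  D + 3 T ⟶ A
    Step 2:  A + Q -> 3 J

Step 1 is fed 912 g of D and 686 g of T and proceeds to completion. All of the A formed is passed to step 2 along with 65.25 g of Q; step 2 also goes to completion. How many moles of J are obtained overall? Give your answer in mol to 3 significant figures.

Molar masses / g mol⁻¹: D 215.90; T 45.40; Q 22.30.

8.78 mol

Step 1:
n(D) = 912.0 / 215.90 = 4.224 mol
n(T) = 686.0 / 45.40 = 15.11 mol
n/ν → D: 4.224, T: 5.037; D is limiting.
n(A) produced = (1/1) × 4.224 = 4.224 mol
Step 2:
n(A) available = 4.224 mol
n(Q) = 65.25 / 22.30 = 2.926 mol
n/ν → A: 4.224, Q: 2.926; Q is limiting.
n(J) = (3/1) × 2.926 = 8.778 mol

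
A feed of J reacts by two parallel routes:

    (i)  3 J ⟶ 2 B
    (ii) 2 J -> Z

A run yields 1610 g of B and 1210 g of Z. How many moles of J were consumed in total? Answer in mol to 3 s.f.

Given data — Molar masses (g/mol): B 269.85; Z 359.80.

15.7 mol

n(B) = 1610 / 269.85 = 5.966 mol
n(Z) = 1210 / 359.80 = 3.363 mol
n(J) via (i) = (3/2)×5.966 = 8.949 mol
n(J) via (ii) = (2/1)×3.363 = 6.726 mol
total n(J) = 8.949 + 6.726 = 15.68 mol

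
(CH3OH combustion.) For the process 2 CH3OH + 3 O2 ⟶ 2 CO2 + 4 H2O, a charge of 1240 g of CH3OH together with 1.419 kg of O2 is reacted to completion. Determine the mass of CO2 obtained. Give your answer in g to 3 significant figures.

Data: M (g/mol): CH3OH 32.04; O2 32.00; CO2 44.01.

n(CH3OH) = 1240 / 32.04 = 38.70 mol
n(O2) = 1.419×1000 / 32.00 = 44.34 mol
n/ν → CH3OH: 19.35, O2: 14.78; O2 is limiting.
n(CO2) = (2/3) × 44.34 = 29.56 mol
mass = 29.56 × 44.01 = 1301 g

1300 g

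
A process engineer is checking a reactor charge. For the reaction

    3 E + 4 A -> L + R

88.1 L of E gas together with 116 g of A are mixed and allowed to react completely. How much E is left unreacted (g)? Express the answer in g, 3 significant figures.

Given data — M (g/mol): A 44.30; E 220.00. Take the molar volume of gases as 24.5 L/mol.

359 g

n(E) = 88.10 / 24.5 = 3.596 mol
n(A) = 116.0 / 44.30 = 2.619 mol
n/ν → E: 1.199, A: 0.6548; A is limiting.
E consumed = (3/4) × 2.619 = 1.964 mol
E remaining = 3.596 − 1.964 = 1.632 mol
mass = 1.632 × 220.00 = 359.0 g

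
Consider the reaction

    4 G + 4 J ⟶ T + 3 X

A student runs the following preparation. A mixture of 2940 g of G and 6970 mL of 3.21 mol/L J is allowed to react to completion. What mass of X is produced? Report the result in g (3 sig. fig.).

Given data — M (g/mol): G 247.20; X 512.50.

n(G) = 2940 / 247.20 = 11.89 mol
n(J) = 3.21 × 6970/1000 = 22.37 mol
n/ν for G = 11.89/4 = 2.973
n/ν for J = 22.37/4 = 5.593
Smallest n/ν is G → limiting reagent.
n(X) = (3/4) × 11.89 = 8.918 mol
mass = 8.918 × 512.50 = 4570 g

4570 g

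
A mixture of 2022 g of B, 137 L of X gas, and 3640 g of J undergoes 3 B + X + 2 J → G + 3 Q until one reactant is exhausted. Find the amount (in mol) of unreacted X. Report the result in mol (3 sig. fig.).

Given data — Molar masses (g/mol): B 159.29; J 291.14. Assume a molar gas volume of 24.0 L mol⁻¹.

n(B) = 2022 / 159.29 = 12.69 mol
n(X) = 137.0 / 24.0 = 5.708 mol
n(J) = 3640 / 291.14 = 12.50 mol
n/ν for B = 12.69/3 = 4.230
n/ν for X = 5.708/1 = 5.708
n/ν for J = 12.50/2 = 6.250
Smallest n/ν is B → limiting reagent.
X consumed = (1/3) × 12.69 = 4.230 mol
X remaining = 5.708 − 4.230 = 1.478 mol

1.48 mol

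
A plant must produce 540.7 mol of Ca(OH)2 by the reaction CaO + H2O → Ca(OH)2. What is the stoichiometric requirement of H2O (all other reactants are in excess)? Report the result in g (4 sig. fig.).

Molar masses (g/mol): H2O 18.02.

9743 g

n(Ca(OH)2) = 540.7 mol
n(H2O) = (1/1) × 540.7 = 540.7 mol
mass = 540.7 × 18.02 = 9743 g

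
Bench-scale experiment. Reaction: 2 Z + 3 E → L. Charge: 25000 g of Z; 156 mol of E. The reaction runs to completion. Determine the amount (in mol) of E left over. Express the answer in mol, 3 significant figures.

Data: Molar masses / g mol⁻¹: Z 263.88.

n(Z) = 25000 / 263.88 = 94.74 mol
n(E) = 156.0 mol
n/ν for Z = 94.74/2 = 47.37
n/ν for E = 156.0/3 = 52.00
Smallest n/ν is Z → limiting reagent.
E consumed = (3/2) × 94.74 = 142.1 mol
E remaining = 156.0 − 142.1 = 13.90 mol

13.9 mol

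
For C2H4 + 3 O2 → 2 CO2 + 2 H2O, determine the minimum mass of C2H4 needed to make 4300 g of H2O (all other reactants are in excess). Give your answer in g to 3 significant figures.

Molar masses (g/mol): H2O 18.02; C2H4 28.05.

3350 g

n(H2O) = 4300 / 18.02 = 238.6 mol
n(C2H4) = (1/2) × 238.6 = 119.3 mol
mass = 119.3 × 28.05 = 3346 g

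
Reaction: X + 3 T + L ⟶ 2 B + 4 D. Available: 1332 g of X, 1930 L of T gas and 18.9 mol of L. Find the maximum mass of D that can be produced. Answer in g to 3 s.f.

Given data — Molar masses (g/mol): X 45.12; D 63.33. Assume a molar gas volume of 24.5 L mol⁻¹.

n(X) = 1332 / 45.12 = 29.52 mol
n(T) = 1930 / 24.5 = 78.78 mol
n(L) = 18.90 mol
n/ν → X: 29.52, T: 26.26, L: 18.90; L is limiting.
n(D) = (4/1) × 18.90 = 75.60 mol
mass = 75.60 × 63.33 = 4788 g

4790 g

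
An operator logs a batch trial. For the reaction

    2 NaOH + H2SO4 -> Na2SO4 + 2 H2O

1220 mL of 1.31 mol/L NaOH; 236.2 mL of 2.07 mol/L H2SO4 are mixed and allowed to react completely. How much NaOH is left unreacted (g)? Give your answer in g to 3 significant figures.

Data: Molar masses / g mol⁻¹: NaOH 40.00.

24.8 g

n(NaOH) = 1.31 × 1220/1000 = 1.598 mol
n(H2SO4) = 2.07 × 236.2/1000 = 0.4889 mol
n/ν → NaOH: 0.7990, H2SO4: 0.4889; H2SO4 is limiting.
NaOH consumed = (2/1) × 0.4889 = 0.9778 mol
NaOH remaining = 1.598 − 0.9778 = 0.6202 mol
mass = 0.6202 × 40.00 = 24.81 g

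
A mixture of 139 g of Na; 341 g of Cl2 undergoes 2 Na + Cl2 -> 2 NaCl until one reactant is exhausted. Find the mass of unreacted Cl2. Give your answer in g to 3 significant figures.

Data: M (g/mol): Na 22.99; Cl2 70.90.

127 g

n(Na) = 139.0 / 22.99 = 6.046 mol
n(Cl2) = 341.0 / 70.90 = 4.810 mol
n/ν → Na: 3.023, Cl2: 4.810; Na is limiting.
Cl2 consumed = (1/2) × 6.046 = 3.023 mol
Cl2 remaining = 4.810 − 3.023 = 1.787 mol
mass = 1.787 × 70.90 = 126.7 g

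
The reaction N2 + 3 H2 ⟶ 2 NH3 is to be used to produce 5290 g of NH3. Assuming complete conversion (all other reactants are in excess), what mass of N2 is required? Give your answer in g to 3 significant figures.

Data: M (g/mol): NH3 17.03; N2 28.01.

n(NH3) = 5290 / 17.03 = 310.6 mol
n(N2) = (1/2) × 310.6 = 155.3 mol
mass = 155.3 × 28.01 = 4350 g

4350 g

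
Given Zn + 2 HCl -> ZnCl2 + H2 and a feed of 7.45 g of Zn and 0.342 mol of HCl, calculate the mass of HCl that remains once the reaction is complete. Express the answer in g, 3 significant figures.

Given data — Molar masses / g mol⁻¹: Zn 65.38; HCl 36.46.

n(Zn) = 7.450 / 65.38 = 0.1139 mol
n(HCl) = 0.3420 mol
n/ν → Zn: 0.1139, HCl: 0.1710; Zn is limiting.
HCl consumed = (2/1) × 0.1139 = 0.2278 mol
HCl remaining = 0.3420 − 0.2278 = 0.1142 mol
mass = 0.1142 × 36.46 = 4.164 g

4.16 g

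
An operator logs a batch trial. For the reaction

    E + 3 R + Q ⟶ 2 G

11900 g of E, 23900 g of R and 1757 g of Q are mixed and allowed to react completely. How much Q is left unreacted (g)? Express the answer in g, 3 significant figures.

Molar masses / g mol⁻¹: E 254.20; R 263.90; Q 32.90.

n(E) = 11900 / 254.20 = 46.81 mol
n(R) = 23900 / 263.90 = 90.56 mol
n(Q) = 1757 / 32.90 = 53.40 mol
n/ν for E = 46.81/1 = 46.81
n/ν for R = 90.56/3 = 30.19
n/ν for Q = 53.40/1 = 53.40
Smallest n/ν is R → limiting reagent.
Q consumed = (1/3) × 90.56 = 30.19 mol
Q remaining = 53.40 − 30.19 = 23.21 mol
mass = 23.21 × 32.90 = 763.6 g

764 g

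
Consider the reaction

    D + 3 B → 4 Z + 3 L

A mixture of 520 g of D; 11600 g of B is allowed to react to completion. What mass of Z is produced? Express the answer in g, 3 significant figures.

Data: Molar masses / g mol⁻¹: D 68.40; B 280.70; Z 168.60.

n(D) = 520.0 / 68.40 = 7.602 mol
n(B) = 11600 / 280.70 = 41.33 mol
n/ν for D = 7.602/1 = 7.602
n/ν for B = 41.33/3 = 13.78
Smallest n/ν is D → limiting reagent.
n(Z) = (4/1) × 7.602 = 30.41 mol
mass = 30.41 × 168.60 = 5127 g

5130 g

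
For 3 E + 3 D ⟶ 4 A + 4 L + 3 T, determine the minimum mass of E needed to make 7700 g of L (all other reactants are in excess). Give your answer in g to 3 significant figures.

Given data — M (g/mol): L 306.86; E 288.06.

n(L) = 7700 / 306.86 = 25.09 mol
n(E) = (3/4) × 25.09 = 18.82 mol
mass = 18.82 × 288.06 = 5421 g

5420 g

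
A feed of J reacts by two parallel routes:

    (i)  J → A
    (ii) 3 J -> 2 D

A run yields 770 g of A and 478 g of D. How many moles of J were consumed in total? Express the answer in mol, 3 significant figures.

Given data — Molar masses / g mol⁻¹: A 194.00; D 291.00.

n(A) = 770 / 194.00 = 3.969 mol
n(D) = 478 / 291.00 = 1.643 mol
n(J) via (i) = (1/1)×3.969 = 3.969 mol
n(J) via (ii) = (3/2)×1.643 = 2.465 mol
total n(J) = 3.969 + 2.465 = 6.434 mol

6.43 mol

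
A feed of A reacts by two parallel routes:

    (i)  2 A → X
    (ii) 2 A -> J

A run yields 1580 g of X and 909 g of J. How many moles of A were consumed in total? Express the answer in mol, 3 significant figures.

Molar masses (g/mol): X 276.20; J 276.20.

n(X) = 1580 / 276.20 = 5.720 mol
n(J) = 909 / 276.20 = 3.291 mol
n(A) via (i) = (2/1)×5.720 = 11.44 mol
n(A) via (ii) = (2/1)×3.291 = 6.582 mol
total n(A) = 11.44 + 6.582 = 18.02 mol

18.0 mol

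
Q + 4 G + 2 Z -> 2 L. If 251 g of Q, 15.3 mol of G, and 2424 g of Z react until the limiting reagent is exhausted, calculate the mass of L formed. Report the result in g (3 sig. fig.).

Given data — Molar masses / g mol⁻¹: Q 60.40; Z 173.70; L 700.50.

n(Q) = 251.0 / 60.40 = 4.156 mol
n(G) = 15.30 mol
n(Z) = 2424 / 173.70 = 13.96 mol
n/ν for Q = 4.156/1 = 4.156
n/ν for G = 15.30/4 = 3.825
n/ν for Z = 13.96/2 = 6.980
Smallest n/ν is G → limiting reagent.
n(L) = (2/4) × 15.30 = 7.650 mol
mass = 7.650 × 700.50 = 5359 g

5360 g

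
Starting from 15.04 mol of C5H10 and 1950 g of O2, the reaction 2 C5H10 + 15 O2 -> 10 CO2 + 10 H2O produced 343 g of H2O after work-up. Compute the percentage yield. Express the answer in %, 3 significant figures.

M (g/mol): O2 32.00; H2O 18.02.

n(C5H10) = 15.04 mol
n(O2) = 1950 / 32.00 = 60.94 mol
n/ν for C5H10 = 15.04/2 = 7.520
n/ν for O2 = 60.94/15 = 4.063
Smallest n/ν is O2 → limiting reagent.
theoretical n(H2O) = (10/15) × 60.94 = 40.63 mol → 732.2 g
% yield = 343 / 732.2 × 100 = 46.85 %

46.9 %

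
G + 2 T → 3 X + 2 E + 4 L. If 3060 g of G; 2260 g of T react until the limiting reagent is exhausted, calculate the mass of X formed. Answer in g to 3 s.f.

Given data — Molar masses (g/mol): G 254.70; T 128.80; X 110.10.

2900 g

n(G) = 3060 / 254.70 = 12.01 mol
n(T) = 2260 / 128.80 = 17.55 mol
n/ν for G = 12.01/1 = 12.01
n/ν for T = 17.55/2 = 8.775
Smallest n/ν is T → limiting reagent.
n(X) = (3/2) × 17.55 = 26.33 mol
mass = 26.33 × 110.10 = 2899 g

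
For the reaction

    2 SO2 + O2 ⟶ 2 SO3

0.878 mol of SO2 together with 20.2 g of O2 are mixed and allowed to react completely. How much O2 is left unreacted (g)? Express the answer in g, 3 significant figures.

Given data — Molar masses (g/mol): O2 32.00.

6.15 g

n(SO2) = 0.8780 mol
n(O2) = 20.20 / 32.00 = 0.6313 mol
n/ν → SO2: 0.4390, O2: 0.6313; SO2 is limiting.
O2 consumed = (1/2) × 0.8780 = 0.4390 mol
O2 remaining = 0.6313 − 0.4390 = 0.1923 mol
mass = 0.1923 × 32.00 = 6.154 g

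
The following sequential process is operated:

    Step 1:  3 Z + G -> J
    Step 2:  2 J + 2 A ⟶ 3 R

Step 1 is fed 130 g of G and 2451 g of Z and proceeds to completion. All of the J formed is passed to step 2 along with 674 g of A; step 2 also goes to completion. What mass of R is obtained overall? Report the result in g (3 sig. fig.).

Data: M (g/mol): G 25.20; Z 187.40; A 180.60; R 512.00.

2870 g

Step 1:
n(G) = 130.0 / 25.20 = 5.159 mol
n(Z) = 2451 / 187.40 = 13.08 mol
n/ν for G = 5.159/1 = 5.159
n/ν for Z = 13.08/3 = 4.360
Smallest n/ν is Z → limiting reagent.
n(J) produced = (1/3) × 13.08 = 4.360 mol
Step 2:
n(J) available = 4.360 mol
n(A) = 674.0 / 180.60 = 3.732 mol
n/ν for J = 4.360/2 = 2.180
n/ν for A = 3.732/2 = 1.866
Smallest n/ν is A → limiting reagent.
n(R) = (3/2) × 3.732 = 5.598 mol
mass = 5.598 × 512.00 = 2866 g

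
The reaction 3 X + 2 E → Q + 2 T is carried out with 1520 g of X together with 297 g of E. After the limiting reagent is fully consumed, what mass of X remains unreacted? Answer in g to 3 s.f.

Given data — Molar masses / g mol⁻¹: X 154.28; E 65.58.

n(X) = 1520 / 154.28 = 9.852 mol
n(E) = 297.0 / 65.58 = 4.529 mol
n/ν → X: 3.284, E: 2.265; E is limiting.
X consumed = (3/2) × 4.529 = 6.794 mol
X remaining = 9.852 − 6.794 = 3.058 mol
mass = 3.058 × 154.28 = 471.8 g

472 g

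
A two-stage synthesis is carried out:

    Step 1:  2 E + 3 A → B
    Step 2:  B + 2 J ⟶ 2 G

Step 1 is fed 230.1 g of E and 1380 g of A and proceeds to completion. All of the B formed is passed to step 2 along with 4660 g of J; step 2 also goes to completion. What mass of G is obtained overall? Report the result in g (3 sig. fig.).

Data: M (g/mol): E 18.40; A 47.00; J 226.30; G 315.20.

Step 1:
n(E) = 230.1 / 18.40 = 12.51 mol
n(A) = 1380 / 47.00 = 29.36 mol
n/ν for E = 12.51/2 = 6.255
n/ν for A = 29.36/3 = 9.787
Smallest n/ν is E → limiting reagent.
n(B) produced = (1/2) × 12.51 = 6.255 mol
Step 2:
n(B) available = 6.255 mol
n(J) = 4660 / 226.30 = 20.59 mol
n/ν for B = 6.255/1 = 6.255
n/ν for J = 20.59/2 = 10.30
Smallest n/ν is B → limiting reagent.
n(G) = (2/1) × 6.255 = 12.51 mol
mass = 12.51 × 315.20 = 3943 g

3940 g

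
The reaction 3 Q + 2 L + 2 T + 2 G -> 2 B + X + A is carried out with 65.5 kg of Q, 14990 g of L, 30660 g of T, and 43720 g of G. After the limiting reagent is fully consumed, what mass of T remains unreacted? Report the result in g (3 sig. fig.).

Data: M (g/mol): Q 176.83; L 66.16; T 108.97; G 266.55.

n(Q) = 65.50×1000 / 176.83 = 370.4 mol
n(L) = 14990 / 66.16 = 226.6 mol
n(T) = 30660 / 108.97 = 281.4 mol
n(G) = 43720 / 266.55 = 164.0 mol
n/ν → Q: 123.5, L: 113.3, T: 140.7, G: 82.00; G is limiting.
T consumed = (2/2) × 164.0 = 164.0 mol
T remaining = 281.4 − 164.0 = 117.4 mol
mass = 117.4 × 108.97 = 12790 g

12800 g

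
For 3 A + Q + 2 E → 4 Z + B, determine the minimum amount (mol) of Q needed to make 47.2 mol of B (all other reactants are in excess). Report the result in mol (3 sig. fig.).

47.2 mol

n(B) = 47.20 mol
n(Q) = (1/1) × 47.20 = 47.20 mol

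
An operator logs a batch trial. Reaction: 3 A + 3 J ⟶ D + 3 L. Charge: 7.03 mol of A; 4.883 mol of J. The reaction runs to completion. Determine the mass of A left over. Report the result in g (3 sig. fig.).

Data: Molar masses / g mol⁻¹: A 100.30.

n(A) = 7.030 mol
n(J) = 4.883 mol
n/ν → A: 2.343, J: 1.628; J is limiting.
A consumed = (3/3) × 4.883 = 4.883 mol
A remaining = 7.030 − 4.883 = 2.147 mol
mass = 2.147 × 100.30 = 215.3 g

215 g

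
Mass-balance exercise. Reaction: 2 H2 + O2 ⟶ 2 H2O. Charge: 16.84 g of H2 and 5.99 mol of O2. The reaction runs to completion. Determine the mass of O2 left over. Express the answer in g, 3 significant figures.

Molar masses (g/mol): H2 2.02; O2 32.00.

n(H2) = 16.84 / 2.02 = 8.337 mol
n(O2) = 5.990 mol
n/ν → H2: 4.169, O2: 5.990; H2 is limiting.
O2 consumed = (1/2) × 8.337 = 4.169 mol
O2 remaining = 5.990 − 4.169 = 1.821 mol
mass = 1.821 × 32.00 = 58.27 g

58.3 g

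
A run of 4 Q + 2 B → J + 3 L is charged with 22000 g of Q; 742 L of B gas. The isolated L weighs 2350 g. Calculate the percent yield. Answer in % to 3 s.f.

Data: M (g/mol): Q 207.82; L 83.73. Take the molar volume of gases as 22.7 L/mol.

n(Q) = 22000 / 207.82 = 105.9 mol
n(B) = 742.0 / 22.7 = 32.69 mol
n/ν → Q: 26.48, B: 16.35; B is limiting.
theoretical n(L) = (3/2) × 32.69 = 49.04 mol → 4106 g
% yield = 2350 / 4106 × 100 = 57.23 %

57.2 %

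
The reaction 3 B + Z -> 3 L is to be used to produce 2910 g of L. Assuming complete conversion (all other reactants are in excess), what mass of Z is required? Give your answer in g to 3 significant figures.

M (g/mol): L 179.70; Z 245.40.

1320 g

n(L) = 2910 / 179.70 = 16.19 mol
n(Z) = (1/3) × 16.19 = 5.397 mol
mass = 5.397 × 245.40 = 1324 g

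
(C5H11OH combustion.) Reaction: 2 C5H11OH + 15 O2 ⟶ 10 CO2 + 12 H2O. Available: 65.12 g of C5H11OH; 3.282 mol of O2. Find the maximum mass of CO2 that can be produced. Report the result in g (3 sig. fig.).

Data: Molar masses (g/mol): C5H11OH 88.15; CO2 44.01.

n(C5H11OH) = 65.12 / 88.15 = 0.7387 mol
n(O2) = 3.282 mol
n/ν for C5H11OH = 0.7387/2 = 0.3694
n/ν for O2 = 3.282/15 = 0.2188
Smallest n/ν is O2 → limiting reagent.
n(CO2) = (10/15) × 3.282 = 2.188 mol
mass = 2.188 × 44.01 = 96.29 g

96.3 g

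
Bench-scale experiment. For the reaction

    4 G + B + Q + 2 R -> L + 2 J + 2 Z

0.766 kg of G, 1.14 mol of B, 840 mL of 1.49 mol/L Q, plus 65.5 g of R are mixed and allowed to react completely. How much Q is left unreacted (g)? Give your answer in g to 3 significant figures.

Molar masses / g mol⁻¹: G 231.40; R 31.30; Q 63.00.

n(G) = 0.7660×1000 / 231.40 = 3.310 mol
n(B) = 1.140 mol
n(Q) = 1.49 × 840.0/1000 = 1.252 mol
n(R) = 65.50 / 31.30 = 2.093 mol
n/ν for G = 3.310/4 = 0.8275
n/ν for B = 1.140/1 = 1.140
n/ν for Q = 1.252/1 = 1.252
n/ν for R = 2.093/2 = 1.047
Smallest n/ν is G → limiting reagent.
Q consumed = (1/4) × 3.310 = 0.8275 mol
Q remaining = 1.252 − 0.8275 = 0.4245 mol
mass = 0.4245 × 63.00 = 26.74 g

26.7 g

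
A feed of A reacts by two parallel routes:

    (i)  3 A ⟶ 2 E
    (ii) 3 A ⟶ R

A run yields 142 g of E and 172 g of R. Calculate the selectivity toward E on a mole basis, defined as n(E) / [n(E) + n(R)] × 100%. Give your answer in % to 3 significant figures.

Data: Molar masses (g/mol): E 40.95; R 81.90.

62.3 %

n(E) = 142 / 40.95 = 3.468 mol
n(R) = 172 / 81.90 = 2.100 mol
selectivity = 3.468/(3.468+2.100) × 100 = 62.28 %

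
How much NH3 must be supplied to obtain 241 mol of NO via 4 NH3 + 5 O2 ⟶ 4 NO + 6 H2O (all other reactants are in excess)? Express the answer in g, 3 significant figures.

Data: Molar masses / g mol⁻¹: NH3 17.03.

n(NO) = 241.0 mol
n(NH3) = (4/4) × 241.0 = 241.0 mol
mass = 241.0 × 17.03 = 4104 g

4100 g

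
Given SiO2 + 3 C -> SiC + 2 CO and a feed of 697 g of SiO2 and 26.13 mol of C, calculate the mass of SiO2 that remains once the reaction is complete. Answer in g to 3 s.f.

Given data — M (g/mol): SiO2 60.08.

174 g

n(SiO2) = 697.0 / 60.08 = 11.60 mol
n(C) = 26.13 mol
n/ν for SiO2 = 11.60/1 = 11.60
n/ν for C = 26.13/3 = 8.710
Smallest n/ν is C → limiting reagent.
SiO2 consumed = (1/3) × 26.13 = 8.710 mol
SiO2 remaining = 11.60 − 8.710 = 2.890 mol
mass = 2.890 × 60.08 = 173.6 g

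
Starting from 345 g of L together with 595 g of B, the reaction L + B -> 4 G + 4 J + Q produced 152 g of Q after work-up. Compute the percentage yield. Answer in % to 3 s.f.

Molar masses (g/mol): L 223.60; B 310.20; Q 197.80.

n(L) = 345.0 / 223.60 = 1.543 mol
n(B) = 595.0 / 310.20 = 1.918 mol
n/ν → L: 1.543, B: 1.918; L is limiting.
theoretical n(Q) = (1/1) × 1.543 = 1.543 mol → 305.2 g
% yield = 152 / 305.2 × 100 = 49.80 %

49.8 %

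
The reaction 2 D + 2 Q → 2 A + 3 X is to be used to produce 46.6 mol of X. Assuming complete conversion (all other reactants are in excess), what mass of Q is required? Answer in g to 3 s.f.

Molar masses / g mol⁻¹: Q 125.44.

n(X) = 46.60 mol
n(Q) = (2/3) × 46.60 = 31.07 mol
mass = 31.07 × 125.44 = 3897 g

3900 g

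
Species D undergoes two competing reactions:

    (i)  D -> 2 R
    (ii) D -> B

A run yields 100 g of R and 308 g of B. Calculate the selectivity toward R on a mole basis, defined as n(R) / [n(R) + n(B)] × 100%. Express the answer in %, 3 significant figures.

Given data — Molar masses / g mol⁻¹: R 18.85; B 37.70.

39.4 %

n(R) = 100 / 18.85 = 5.305 mol
n(B) = 308 / 37.70 = 8.170 mol
selectivity = 5.305/(5.305+8.170) × 100 = 39.37 %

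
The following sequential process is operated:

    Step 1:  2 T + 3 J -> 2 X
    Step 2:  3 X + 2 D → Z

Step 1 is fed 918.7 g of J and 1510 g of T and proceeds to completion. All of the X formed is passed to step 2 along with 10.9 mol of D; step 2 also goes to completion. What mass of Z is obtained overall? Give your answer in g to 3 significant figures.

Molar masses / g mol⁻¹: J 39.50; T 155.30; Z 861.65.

Step 1:
n(J) = 918.7 / 39.50 = 23.26 mol
n(T) = 1510 / 155.30 = 9.723 mol
n/ν → J: 7.753, T: 4.862; T is limiting.
n(X) produced = (2/2) × 9.723 = 9.723 mol
Step 2:
n(X) available = 9.723 mol
n(D) = 10.90 mol
n/ν → X: 3.241, D: 5.450; X is limiting.
n(Z) = (1/3) × 9.723 = 3.241 mol
mass = 3.241 × 861.65 = 2793 g

2790 g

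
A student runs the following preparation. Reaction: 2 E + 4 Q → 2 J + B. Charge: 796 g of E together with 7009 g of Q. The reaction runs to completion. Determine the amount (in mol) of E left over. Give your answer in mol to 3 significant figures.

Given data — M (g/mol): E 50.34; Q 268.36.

n(E) = 796.0 / 50.34 = 15.81 mol
n(Q) = 7009 / 268.36 = 26.12 mol
n/ν for E = 15.81/2 = 7.905
n/ν for Q = 26.12/4 = 6.530
Smallest n/ν is Q → limiting reagent.
E consumed = (2/4) × 26.12 = 13.06 mol
E remaining = 15.81 − 13.06 = 2.750 mol

2.75 mol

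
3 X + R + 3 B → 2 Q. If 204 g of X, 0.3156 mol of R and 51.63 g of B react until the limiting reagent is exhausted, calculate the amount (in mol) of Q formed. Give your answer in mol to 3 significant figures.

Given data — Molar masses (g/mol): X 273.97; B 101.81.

n(X) = 204.0 / 273.97 = 0.7446 mol
n(R) = 0.3156 mol
n(B) = 51.63 / 101.81 = 0.5071 mol
n/ν → X: 0.2482, R: 0.3156, B: 0.1690; B is limiting.
n(Q) = (2/3) × 0.5071 = 0.3381 mol

0.338 mol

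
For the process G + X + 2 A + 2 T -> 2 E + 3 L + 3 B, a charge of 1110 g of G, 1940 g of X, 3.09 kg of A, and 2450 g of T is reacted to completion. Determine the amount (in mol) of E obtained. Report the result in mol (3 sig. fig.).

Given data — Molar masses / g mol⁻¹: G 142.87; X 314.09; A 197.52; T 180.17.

12.4 mol

n(G) = 1110 / 142.87 = 7.769 mol
n(X) = 1940 / 314.09 = 6.177 mol
n(A) = 3.090×1000 / 197.52 = 15.64 mol
n(T) = 2450 / 180.17 = 13.60 mol
n/ν → G: 7.769, X: 6.177, A: 7.820, T: 6.800; X is limiting.
n(E) = (2/1) × 6.177 = 12.35 mol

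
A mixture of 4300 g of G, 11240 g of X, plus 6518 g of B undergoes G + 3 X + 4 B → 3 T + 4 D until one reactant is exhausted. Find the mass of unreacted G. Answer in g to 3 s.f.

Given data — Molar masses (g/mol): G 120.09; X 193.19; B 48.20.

n(G) = 4300 / 120.09 = 35.81 mol
n(X) = 11240 / 193.19 = 58.18 mol
n(B) = 6518 / 48.20 = 135.2 mol
n/ν for G = 35.81/1 = 35.81
n/ν for X = 58.18/3 = 19.39
n/ν for B = 135.2/4 = 33.80
Smallest n/ν is X → limiting reagent.
G consumed = (1/3) × 58.18 = 19.39 mol
G remaining = 35.81 − 19.39 = 16.42 mol
mass = 16.42 × 120.09 = 1972 g

1970 g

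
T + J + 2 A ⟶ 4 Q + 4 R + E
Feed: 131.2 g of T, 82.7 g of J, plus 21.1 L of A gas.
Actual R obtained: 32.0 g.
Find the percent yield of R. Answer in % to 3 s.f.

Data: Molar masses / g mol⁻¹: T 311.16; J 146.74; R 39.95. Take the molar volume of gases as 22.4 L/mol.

47.5 %

n(T) = 131.2 / 311.16 = 0.4216 mol
n(J) = 82.70 / 146.74 = 0.5636 mol
n(A) = 21.10 / 22.4 = 0.9420 mol
n/ν for T = 0.4216/1 = 0.4216
n/ν for J = 0.5636/1 = 0.5636
n/ν for A = 0.9420/2 = 0.4710
Smallest n/ν is T → limiting reagent.
theoretical n(R) = (4/1) × 0.4216 = 1.686 mol → 67.36 g
% yield = 32.0 / 67.36 × 100 = 47.51 %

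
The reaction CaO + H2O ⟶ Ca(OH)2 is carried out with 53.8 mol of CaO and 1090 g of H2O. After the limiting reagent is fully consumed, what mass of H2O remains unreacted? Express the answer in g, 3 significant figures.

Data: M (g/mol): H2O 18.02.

n(CaO) = 53.80 mol
n(H2O) = 1090 / 18.02 = 60.49 mol
n/ν for CaO = 53.80/1 = 53.80
n/ν for H2O = 60.49/1 = 60.49
Smallest n/ν is CaO → limiting reagent.
H2O consumed = (1/1) × 53.80 = 53.80 mol
H2O remaining = 60.49 − 53.80 = 6.690 mol
mass = 6.690 × 18.02 = 120.6 g

121 g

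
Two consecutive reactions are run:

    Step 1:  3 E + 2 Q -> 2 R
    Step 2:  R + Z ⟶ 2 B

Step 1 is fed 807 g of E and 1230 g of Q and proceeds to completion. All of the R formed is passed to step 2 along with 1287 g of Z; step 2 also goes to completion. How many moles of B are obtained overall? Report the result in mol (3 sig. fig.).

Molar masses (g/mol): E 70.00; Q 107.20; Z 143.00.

Step 1:
n(E) = 807.0 / 70.00 = 11.53 mol
n(Q) = 1230 / 107.20 = 11.47 mol
n/ν for E = 11.53/3 = 3.843
n/ν for Q = 11.47/2 = 5.735
Smallest n/ν is E → limiting reagent.
n(R) produced = (2/3) × 11.53 = 7.687 mol
Step 2:
n(R) available = 7.687 mol
n(Z) = 1287 / 143.00 = 9.000 mol
n/ν for R = 7.687/1 = 7.687
n/ν for Z = 9.000/1 = 9.000
Smallest n/ν is R → limiting reagent.
n(B) = (2/1) × 7.687 = 15.37 mol

15.4 mol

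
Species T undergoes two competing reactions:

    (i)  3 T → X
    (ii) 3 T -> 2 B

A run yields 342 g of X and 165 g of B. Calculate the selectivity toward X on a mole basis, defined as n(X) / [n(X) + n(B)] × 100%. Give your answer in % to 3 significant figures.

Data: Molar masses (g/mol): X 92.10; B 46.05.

50.9 %

n(X) = 342 / 92.10 = 3.713 mol
n(B) = 165 / 46.05 = 3.583 mol
selectivity = 3.713/(3.713+3.583) × 100 = 50.89 %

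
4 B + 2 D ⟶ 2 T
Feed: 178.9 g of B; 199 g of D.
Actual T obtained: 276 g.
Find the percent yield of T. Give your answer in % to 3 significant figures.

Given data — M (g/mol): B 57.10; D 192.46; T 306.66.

87.0 %

n(B) = 178.9 / 57.10 = 3.133 mol
n(D) = 199.0 / 192.46 = 1.034 mol
n/ν for B = 3.133/4 = 0.7833
n/ν for D = 1.034/2 = 0.5170
Smallest n/ν is D → limiting reagent.
theoretical n(T) = (2/2) × 1.034 = 1.034 mol → 317.1 g
% yield = 276 / 317.1 × 100 = 87.04 %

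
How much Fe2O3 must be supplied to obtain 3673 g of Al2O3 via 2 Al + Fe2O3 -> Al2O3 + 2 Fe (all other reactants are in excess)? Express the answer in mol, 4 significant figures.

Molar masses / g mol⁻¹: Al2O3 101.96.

n(Al2O3) = 3673 / 101.96 = 36.02 mol
n(Fe2O3) = (1/1) × 36.02 = 36.02 mol

36.02 mol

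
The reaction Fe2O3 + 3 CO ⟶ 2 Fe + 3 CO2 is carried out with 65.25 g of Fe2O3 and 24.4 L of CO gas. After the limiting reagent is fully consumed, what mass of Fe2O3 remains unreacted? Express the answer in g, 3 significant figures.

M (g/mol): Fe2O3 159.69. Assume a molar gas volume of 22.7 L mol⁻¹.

n(Fe2O3) = 65.25 / 159.69 = 0.4086 mol
n(CO) = 24.40 / 22.7 = 1.075 mol
n/ν for Fe2O3 = 0.4086/1 = 0.4086
n/ν for CO = 1.075/3 = 0.3583
Smallest n/ν is CO → limiting reagent.
Fe2O3 consumed = (1/3) × 1.075 = 0.3583 mol
Fe2O3 remaining = 0.4086 − 0.3583 = 0.05030 mol
mass = 0.05030 × 159.69 = 8.032 g

8.03 g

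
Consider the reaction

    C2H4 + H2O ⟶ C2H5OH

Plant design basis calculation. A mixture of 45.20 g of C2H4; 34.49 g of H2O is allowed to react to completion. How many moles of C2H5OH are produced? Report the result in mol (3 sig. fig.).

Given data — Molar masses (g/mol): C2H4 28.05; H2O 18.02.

n(C2H4) = 45.20 / 28.05 = 1.611 mol
n(H2O) = 34.49 / 18.02 = 1.914 mol
n/ν for C2H4 = 1.611/1 = 1.611
n/ν for H2O = 1.914/1 = 1.914
Smallest n/ν is C2H4 → limiting reagent.
n(C2H5OH) = (1/1) × 1.611 = 1.611 mol

1.61 mol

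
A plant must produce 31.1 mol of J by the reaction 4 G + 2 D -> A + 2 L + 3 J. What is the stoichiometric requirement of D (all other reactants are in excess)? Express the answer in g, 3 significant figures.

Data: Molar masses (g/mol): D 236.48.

4900 g

n(J) = 31.10 mol
n(D) = (2/3) × 31.10 = 20.73 mol
mass = 20.73 × 236.48 = 4902 g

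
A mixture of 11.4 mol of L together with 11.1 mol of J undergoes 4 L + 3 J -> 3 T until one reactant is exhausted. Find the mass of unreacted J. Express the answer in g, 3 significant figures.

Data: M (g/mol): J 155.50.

397 g

n(L) = 11.40 mol
n(J) = 11.10 mol
n/ν for L = 11.40/4 = 2.850
n/ν for J = 11.10/3 = 3.700
Smallest n/ν is L → limiting reagent.
J consumed = (3/4) × 11.40 = 8.550 mol
J remaining = 11.10 − 8.550 = 2.550 mol
mass = 2.550 × 155.50 = 396.5 g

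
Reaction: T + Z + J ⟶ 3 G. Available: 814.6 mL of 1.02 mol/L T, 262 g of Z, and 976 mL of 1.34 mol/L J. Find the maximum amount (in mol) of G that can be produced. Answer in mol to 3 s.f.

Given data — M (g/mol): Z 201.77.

n(T) = 1.02 × 814.6/1000 = 0.8309 mol
n(Z) = 262.0 / 201.77 = 1.299 mol
n(J) = 1.34 × 976.0/1000 = 1.308 mol
n/ν → T: 0.8309, Z: 1.299, J: 1.308; T is limiting.
n(G) = (3/1) × 0.8309 = 2.493 mol

2.49 mol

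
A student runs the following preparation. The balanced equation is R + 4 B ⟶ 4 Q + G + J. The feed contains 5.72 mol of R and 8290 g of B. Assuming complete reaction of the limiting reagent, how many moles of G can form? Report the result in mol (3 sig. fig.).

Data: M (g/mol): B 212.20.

5.72 mol

n(R) = 5.720 mol
n(B) = 8290 / 212.20 = 39.07 mol
n/ν for R = 5.720/1 = 5.720
n/ν for B = 39.07/4 = 9.768
Smallest n/ν is R → limiting reagent.
n(G) = (1/1) × 5.720 = 5.720 mol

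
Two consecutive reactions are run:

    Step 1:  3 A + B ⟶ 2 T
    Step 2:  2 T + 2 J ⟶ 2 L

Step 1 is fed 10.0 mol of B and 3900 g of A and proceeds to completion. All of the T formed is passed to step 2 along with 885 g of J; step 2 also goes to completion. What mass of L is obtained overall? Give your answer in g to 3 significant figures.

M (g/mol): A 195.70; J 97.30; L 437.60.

3980 g

Step 1:
n(B) = 10.00 mol
n(A) = 3900 / 195.70 = 19.93 mol
n/ν → B: 10.00, A: 6.643; A is limiting.
n(T) produced = (2/3) × 19.93 = 13.29 mol
Step 2:
n(T) available = 13.29 mol
n(J) = 885.0 / 97.30 = 9.096 mol
n/ν → T: 6.645, J: 4.548; J is limiting.
n(L) = (2/2) × 9.096 = 9.096 mol
mass = 9.096 × 437.60 = 3980 g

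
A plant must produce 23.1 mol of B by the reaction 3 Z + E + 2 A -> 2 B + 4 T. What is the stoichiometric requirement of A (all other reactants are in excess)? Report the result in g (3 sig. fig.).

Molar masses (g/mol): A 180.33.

n(B) = 23.10 mol
n(A) = (2/2) × 23.10 = 23.10 mol
mass = 23.10 × 180.33 = 4166 g

4170 g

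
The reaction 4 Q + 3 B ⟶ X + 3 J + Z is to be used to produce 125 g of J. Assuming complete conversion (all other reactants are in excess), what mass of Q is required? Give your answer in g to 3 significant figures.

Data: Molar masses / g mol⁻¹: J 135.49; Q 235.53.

290 g

n(J) = 125 / 135.49 = 0.9226 mol
n(Q) = (4/3) × 0.9226 = 1.230 mol
mass = 1.230 × 235.53 = 289.7 g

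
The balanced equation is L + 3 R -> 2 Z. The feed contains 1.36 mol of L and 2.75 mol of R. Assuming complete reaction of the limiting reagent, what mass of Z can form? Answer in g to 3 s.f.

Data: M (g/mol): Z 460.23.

n(L) = 1.360 mol
n(R) = 2.750 mol
n/ν for L = 1.360/1 = 1.360
n/ν for R = 2.750/3 = 0.9167
Smallest n/ν is R → limiting reagent.
n(Z) = (2/3) × 2.750 = 1.833 mol
mass = 1.833 × 460.23 = 843.6 g

844 g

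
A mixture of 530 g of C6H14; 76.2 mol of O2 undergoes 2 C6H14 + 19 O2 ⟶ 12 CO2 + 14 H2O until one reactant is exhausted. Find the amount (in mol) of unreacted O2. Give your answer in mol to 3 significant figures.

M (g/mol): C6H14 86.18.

n(C6H14) = 530.0 / 86.18 = 6.150 mol
n(O2) = 76.20 mol
n/ν for C6H14 = 6.150/2 = 3.075
n/ν for O2 = 76.20/19 = 4.011
Smallest n/ν is C6H14 → limiting reagent.
O2 consumed = (19/2) × 6.150 = 58.43 mol
O2 remaining = 76.20 − 58.43 = 17.77 mol

17.8 mol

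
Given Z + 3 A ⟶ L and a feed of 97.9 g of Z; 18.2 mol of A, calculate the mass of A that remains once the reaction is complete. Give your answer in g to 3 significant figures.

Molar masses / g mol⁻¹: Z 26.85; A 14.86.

108 g

n(Z) = 97.90 / 26.85 = 3.646 mol
n(A) = 18.20 mol
n/ν → Z: 3.646, A: 6.067; Z is limiting.
A consumed = (3/1) × 3.646 = 10.94 mol
A remaining = 18.20 − 10.94 = 7.260 mol
mass = 7.260 × 14.86 = 107.9 g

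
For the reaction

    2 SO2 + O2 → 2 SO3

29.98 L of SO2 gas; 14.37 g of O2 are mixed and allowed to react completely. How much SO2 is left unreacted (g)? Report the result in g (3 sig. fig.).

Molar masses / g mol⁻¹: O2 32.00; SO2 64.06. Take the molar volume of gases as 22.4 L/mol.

28.2 g

n(SO2) = 29.98 / 22.4 = 1.338 mol
n(O2) = 14.37 / 32.00 = 0.4491 mol
n/ν for SO2 = 1.338/2 = 0.6690
n/ν for O2 = 0.4491/1 = 0.4491
Smallest n/ν is O2 → limiting reagent.
SO2 consumed = (2/1) × 0.4491 = 0.8982 mol
SO2 remaining = 1.338 − 0.8982 = 0.4398 mol
mass = 0.4398 × 64.06 = 28.17 g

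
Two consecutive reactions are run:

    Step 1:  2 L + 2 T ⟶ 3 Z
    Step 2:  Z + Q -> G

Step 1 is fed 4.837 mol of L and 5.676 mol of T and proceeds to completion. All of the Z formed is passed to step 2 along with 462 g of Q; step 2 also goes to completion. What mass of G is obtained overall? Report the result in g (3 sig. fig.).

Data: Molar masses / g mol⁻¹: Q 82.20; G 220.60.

1240 g

Step 1:
n(L) = 4.837 mol
n(T) = 5.676 mol
n/ν for L = 4.837/2 = 2.419
n/ν for T = 5.676/2 = 2.838
Smallest n/ν is L → limiting reagent.
n(Z) produced = (3/2) × 4.837 = 7.256 mol
Step 2:
n(Z) available = 7.256 mol
n(Q) = 462.0 / 82.20 = 5.620 mol
n/ν for Z = 7.256/1 = 7.256
n/ν for Q = 5.620/1 = 5.620
Smallest n/ν is Q → limiting reagent.
n(G) = (1/1) × 5.620 = 5.620 mol
mass = 5.620 × 220.60 = 1240 g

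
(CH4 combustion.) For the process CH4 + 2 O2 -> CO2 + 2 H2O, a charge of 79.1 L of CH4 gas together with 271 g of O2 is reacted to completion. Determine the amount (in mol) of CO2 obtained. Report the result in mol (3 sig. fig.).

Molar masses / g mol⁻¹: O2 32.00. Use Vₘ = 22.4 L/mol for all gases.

3.53 mol

n(CH4) = 79.10 / 22.4 = 3.531 mol
n(O2) = 271.0 / 32.00 = 8.469 mol
n/ν for CH4 = 3.531/1 = 3.531
n/ν for O2 = 8.469/2 = 4.235
Smallest n/ν is CH4 → limiting reagent.
n(CO2) = (1/1) × 3.531 = 3.531 mol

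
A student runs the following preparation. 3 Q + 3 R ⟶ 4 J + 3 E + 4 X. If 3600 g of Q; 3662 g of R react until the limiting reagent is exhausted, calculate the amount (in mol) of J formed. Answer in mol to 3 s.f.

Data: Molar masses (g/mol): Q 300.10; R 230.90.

n(Q) = 3600 / 300.10 = 12.00 mol
n(R) = 3662 / 230.90 = 15.86 mol
n/ν for Q = 12.00/3 = 4.000
n/ν for R = 15.86/3 = 5.287
Smallest n/ν is Q → limiting reagent.
n(J) = (4/3) × 12.00 = 16.00 mol

16.0 mol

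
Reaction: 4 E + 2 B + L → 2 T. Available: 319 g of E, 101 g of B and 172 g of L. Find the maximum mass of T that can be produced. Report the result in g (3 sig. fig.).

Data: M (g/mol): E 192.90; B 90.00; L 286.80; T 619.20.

512 g

n(E) = 319.0 / 192.90 = 1.654 mol
n(B) = 101.0 / 90.00 = 1.122 mol
n(L) = 172.0 / 286.80 = 0.5997 mol
n/ν for E = 1.654/4 = 0.4135
n/ν for B = 1.122/2 = 0.5610
n/ν for L = 0.5997/1 = 0.5997
Smallest n/ν is E → limiting reagent.
n(T) = (2/4) × 1.654 = 0.8270 mol
mass = 0.8270 × 619.20 = 512.1 g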